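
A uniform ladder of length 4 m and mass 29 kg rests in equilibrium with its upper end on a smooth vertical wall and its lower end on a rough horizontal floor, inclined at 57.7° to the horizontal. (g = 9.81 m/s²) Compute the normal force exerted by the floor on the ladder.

ΣF_y = 0: N_floor = 29×9.81 = 284.49 N.

N_floor ≈ 284 N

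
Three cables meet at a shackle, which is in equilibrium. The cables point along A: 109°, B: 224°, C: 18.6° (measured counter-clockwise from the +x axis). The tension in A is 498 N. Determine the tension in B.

T_B ≈ 1160 N

Resolve: ΣF_x = 498 cos 109° + T_B cos 224° + T_C cos 18.6° = 0.
        ΣF_y = 498 sin 109° + T_B sin 224° + T_C sin 18.6° = 0.
The known terms sum to (-162.1, 470.9) N, so -0.7193 T_B + 0.9478 T_C = 162.1 and -0.6947 T_B + 0.3190 T_C = -470.9.
Solving simultaneously: T_B = 1161 N, T_C = 1052 N.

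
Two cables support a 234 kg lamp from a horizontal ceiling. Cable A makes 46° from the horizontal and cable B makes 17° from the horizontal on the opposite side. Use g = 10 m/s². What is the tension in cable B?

Weight W = 234 × 10 = 2340 N acts straight down.
Horizontal: T_A cos 46° = T_B cos 17°  →  T_A = 1.377 T_B.
Vertical: T_A sin 46° + T_B sin 17° = 2340.
Substituting the horizontal relation into the vertical equation gives 1.283 T_B = 2340, so T_B = 1824 N.

T_B ≈ 1820 N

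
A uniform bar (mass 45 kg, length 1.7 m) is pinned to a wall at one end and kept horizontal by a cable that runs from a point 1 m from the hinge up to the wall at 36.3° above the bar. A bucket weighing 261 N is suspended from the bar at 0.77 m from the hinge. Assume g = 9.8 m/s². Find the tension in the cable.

T ≈ 973 N

Take torques about the hinge: T sin 36.3° · 1 = 45×9.8×0.85 + 261×0.77 = 575.82 N·m.
So T = 575.82 / (0.5920 × 1) = 972.65 N.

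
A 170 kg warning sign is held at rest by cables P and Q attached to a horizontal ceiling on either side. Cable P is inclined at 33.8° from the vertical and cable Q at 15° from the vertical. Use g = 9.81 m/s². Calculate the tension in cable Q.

T_Q ≈ 1230 N

Angles from the horizontal: cable P is 90° − 33.8° = 56.2°, cable Q is 90° − 15° = 75°.
Weight W = 170 × 9.81 = 1668 N acts straight down.
Horizontal: T_P cos 56.2° = T_Q cos 75°  →  T_P = 0.4653 T_Q.
Vertical: T_P sin 56.2° + T_Q sin 75° = 1668.
Substituting the horizontal relation into the vertical equation gives 1.353 T_Q = 1668, so T_Q = 1233 N.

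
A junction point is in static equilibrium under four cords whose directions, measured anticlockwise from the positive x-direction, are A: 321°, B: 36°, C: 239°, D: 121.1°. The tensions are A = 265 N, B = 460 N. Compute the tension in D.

T_D ≈ 500 N

Resolve: ΣF_x = 265 cos 321° + 460 cos 36° + T_C cos 239° + T_D cos 121.1° = 0.
        ΣF_y = 265 sin 321° + 460 sin 36° + T_C sin 239° + T_D sin 121.1° = 0.
The known terms sum to (578.1, 103.6) N, so -0.5150 T_C − 0.5165 T_D = -578.1 and -0.8572 T_C + 0.8563 T_D = -103.6.
Solving simultaneously: T_C = 620.7 N, T_D = 500.3 N.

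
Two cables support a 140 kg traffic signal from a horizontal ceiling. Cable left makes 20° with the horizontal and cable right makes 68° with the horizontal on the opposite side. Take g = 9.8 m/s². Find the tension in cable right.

Weight W = 140 × 9.8 = 1372 N acts straight down.
Horizontal: T_left cos 20° = T_right cos 68°  →  T_left = 0.3986 T_right.
Vertical: T_left sin 20° + T_right sin 68° = 1372.
Substituting the horizontal relation into the vertical equation gives 1.064 T_right = 1372, so T_right = 1290 N.

T_right ≈ 1290 N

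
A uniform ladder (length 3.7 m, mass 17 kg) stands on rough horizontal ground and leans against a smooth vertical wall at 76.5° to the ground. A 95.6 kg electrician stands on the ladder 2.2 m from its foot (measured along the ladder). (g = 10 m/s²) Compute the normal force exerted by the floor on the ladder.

ΣF_y = 0: N_floor = 17×10 + 95.6×10 = 1126 N.

N_floor ≈ 1130 N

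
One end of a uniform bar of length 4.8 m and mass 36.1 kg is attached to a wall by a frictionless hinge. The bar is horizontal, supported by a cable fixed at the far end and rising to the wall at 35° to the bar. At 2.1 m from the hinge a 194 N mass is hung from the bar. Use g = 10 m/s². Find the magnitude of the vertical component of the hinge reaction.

Take torques about the hinge: T sin 35° · 4.8 = 36.1×10×2.4 + 194×2.1 = 1273.8 N·m.
So T = 1273.8 / (0.5736 × 4.8) = 462.67 N.
ΣF_y = 0: H_y = (36.1×10 + 194) − T sin 35° = 555 − 265.38 = 289.62 N.

|H_y| ≈ 290 N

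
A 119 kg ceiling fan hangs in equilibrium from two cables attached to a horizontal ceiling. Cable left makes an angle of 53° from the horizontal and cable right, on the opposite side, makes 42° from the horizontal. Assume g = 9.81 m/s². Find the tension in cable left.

T_left ≈ 871 N

Weight W = 119 × 9.81 = 1167 N acts straight down.
Horizontal: T_left cos 53° = T_right cos 42°  →  T_right = 0.8098 T_left.
Vertical: T_left sin 53° + T_right sin 42° = 1167.
Substituting the horizontal relation into the vertical equation gives 1.341 T_left = 1167, so T_left = 870.9 N.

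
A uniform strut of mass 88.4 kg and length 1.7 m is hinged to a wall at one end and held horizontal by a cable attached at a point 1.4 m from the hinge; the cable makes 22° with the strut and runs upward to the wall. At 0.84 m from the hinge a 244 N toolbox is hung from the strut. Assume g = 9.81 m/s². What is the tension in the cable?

T ≈ 1800 N

Take torques about the hinge: T sin 22° · 1.4 = 88.4×9.81×0.85 + 244×0.84 = 942.08 N·m.
So T = 942.08 / (0.3746 × 1.4) = 1796.3 N.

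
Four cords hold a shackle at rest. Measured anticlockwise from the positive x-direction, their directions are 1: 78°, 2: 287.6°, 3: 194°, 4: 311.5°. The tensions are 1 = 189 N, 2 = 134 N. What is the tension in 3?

Resolve: ΣF_x = 189 cos 78° + 134 cos 287.6° + T_3 cos 194° + T_4 cos 311.5° = 0.
        ΣF_y = 189 sin 78° + 134 sin 287.6° + T_3 sin 194° + T_4 sin 311.5° = 0.
The known terms sum to (79.81, 57.14) N, so -0.9703 T_3 + 0.6626 T_4 = -79.81 and -0.2419 T_3 − 0.7490 T_4 = -57.14.
Solving simultaneously: T_3 = 110.1 N, T_4 = 40.74 N.

T_3 ≈ 110 N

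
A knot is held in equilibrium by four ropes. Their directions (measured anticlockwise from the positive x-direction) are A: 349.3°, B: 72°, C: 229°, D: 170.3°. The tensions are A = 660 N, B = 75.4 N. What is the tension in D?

T_D ≈ 632 N

Resolve: ΣF_x = 660 cos 349.3° + 75.4 cos 72° + T_C cos 229° + T_D cos 170.3° = 0.
        ΣF_y = 660 sin 349.3° + 75.4 sin 72° + T_C sin 229° + T_D sin 170.3° = 0.
The known terms sum to (671.8, -50.83) N, so -0.6561 T_C − 0.9857 T_D = -671.8 and -0.7547 T_C + 0.1685 T_D = 50.83.
Solving simultaneously: T_C = 73.84 N, T_D = 632.4 N.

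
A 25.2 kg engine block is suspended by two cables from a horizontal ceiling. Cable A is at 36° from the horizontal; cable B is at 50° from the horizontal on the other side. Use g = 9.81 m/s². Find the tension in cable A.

Weight W = 25.2 × 9.81 = 247.2 N acts straight down.
Horizontal: T_A cos 36° = T_B cos 50°  →  T_B = 1.259 T_A.
Vertical: T_A sin 36° + T_B sin 50° = 247.2.
Substituting the horizontal relation into the vertical equation gives 1.552 T_A = 247.2, so T_A = 159.3 N.

T_A ≈ 159 N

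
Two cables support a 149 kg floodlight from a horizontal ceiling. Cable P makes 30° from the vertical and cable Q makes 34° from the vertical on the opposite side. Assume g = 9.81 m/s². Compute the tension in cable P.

Angles from the horizontal: cable P is 90° − 30° = 60°, cable Q is 90° − 34° = 56°.
Weight W = 149 × 9.81 = 1462 N acts straight down.
Horizontal: T_P cos 60° = T_Q cos 56°  →  T_Q = 0.8941 T_P.
Vertical: T_P sin 60° + T_Q sin 56° = 1462.
Substituting the horizontal relation into the vertical equation gives 1.607 T_P = 1462, so T_P = 909.4 N.

T_P ≈ 909 N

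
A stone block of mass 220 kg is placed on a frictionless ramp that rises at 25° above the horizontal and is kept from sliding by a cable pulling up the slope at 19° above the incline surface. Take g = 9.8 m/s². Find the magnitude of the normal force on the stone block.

N ≈ 1640 N

Take axes along and perpendicular to the incline. Weight components: W sin 25° = 911.2 N down-slope, W cos 25° = 1954 N into the surface.
Along incline: T cos 19° = W sin 25° → T = 963.7 N.
Perpendicular: N = W cos 25° − T sin 19° = 1640 N.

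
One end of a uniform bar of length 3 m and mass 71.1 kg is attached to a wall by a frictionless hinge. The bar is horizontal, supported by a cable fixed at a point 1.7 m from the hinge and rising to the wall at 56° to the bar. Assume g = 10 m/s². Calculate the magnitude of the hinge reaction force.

|H| ≈ 431 N

Take torques about the hinge: T sin 56° · 1.7 = 71.1×10×1.5 = 1066.5 N·m.
So T = 1066.5 / (0.8290 × 1.7) = 756.72 N.
ΣF_x = 0: H_x = T cos 56° = 423.15 N.
ΣF_y = 0: H_y = (71.1×10) − T sin 56° = 711 − 627.35 = 83.647 N.
|H| = √(H_x² + H_y²) = √((423.15)² + (83.647)²) = 431.34 N.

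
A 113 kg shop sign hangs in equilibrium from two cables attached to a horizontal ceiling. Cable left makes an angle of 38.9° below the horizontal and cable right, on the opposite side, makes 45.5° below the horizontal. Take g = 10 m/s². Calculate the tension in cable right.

Weight W = 113 × 10 = 1130 N acts straight down.
Horizontal: T_left cos 38.9° = T_right cos 45.5°  →  T_left = 0.9006 T_right.
Vertical: T_left sin 38.9° + T_right sin 45.5° = 1130.
Substituting the horizontal relation into the vertical equation gives 1.279 T_right = 1130, so T_right = 883.6 N.

T_right ≈ 884 N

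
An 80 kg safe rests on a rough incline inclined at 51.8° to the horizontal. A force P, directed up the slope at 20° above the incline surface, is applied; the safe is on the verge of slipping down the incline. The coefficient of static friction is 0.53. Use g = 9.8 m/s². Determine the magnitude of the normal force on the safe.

N ≈ 323 N

On the verge of sliding down the incline, friction equals μN and acts up the slope.
Perpendicular: N + P sin 20° = W cos 51.8° = 484.8 N.
Along incline: P cos 20° + μN = W sin 51.8° with W sin 51.8° = 616.1 N.
Solving the pair for P and N: P = 473.6 N, N = 322.9 N (and f = μN = 171.1 N).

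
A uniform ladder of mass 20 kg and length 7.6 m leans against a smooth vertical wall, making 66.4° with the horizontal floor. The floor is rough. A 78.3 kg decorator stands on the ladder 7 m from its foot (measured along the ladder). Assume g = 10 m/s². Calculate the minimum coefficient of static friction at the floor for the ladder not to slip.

ΣF_y = 0: N_floor = 20×10 + 78.3×10 = 983 N.
Torques about the foot: N_wall · 7.6 sin 66.4° = 20×10×3.8 cos 66.4° + 78.3×10×7 cos 66.4° → N_wall = 358.77 N.
ΣF_x = 0: f_floor = N_wall = 358.77 N.
μ_min = f_floor / N_floor = 358.77 / 983 = 0.365.

μ_min ≈ 0.365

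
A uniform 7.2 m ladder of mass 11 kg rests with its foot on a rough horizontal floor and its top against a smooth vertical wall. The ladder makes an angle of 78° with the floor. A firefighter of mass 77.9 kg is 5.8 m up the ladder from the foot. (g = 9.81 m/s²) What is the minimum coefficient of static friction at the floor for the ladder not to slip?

μ_min ≈ 0.163

ΣF_y = 0: N_floor = 11×9.81 + 77.9×9.81 = 872.11 N.
Torques about the foot: N_wall · 7.2 sin 78° = 11×9.81×3.6 cos 78° + 77.9×9.81×5.8 cos 78° → N_wall = 142.32 N.
ΣF_x = 0: f_floor = N_wall = 142.32 N.
μ_min = f_floor / N_floor = 142.32 / 872.11 = 0.1632.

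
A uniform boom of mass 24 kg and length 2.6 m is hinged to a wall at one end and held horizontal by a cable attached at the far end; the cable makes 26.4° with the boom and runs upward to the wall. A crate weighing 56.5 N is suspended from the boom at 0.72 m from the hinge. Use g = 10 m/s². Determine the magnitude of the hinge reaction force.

Take torques about the hinge: T sin 26.4° · 2.6 = 24×10×1.3 + 56.5×0.72 = 352.68 N·m.
So T = 352.68 / (0.4446 × 2.6) = 305.07 N.
ΣF_x = 0: H_x = T cos 26.4° = 273.26 N.
ΣF_y = 0: H_y = (24×10 + 56.5) − T sin 26.4° = 296.5 − 135.65 = 160.85 N.
|H| = √(H_x² + H_y²) = √((273.26)² + (160.85)²) = 317.09 N.

|H| ≈ 317 N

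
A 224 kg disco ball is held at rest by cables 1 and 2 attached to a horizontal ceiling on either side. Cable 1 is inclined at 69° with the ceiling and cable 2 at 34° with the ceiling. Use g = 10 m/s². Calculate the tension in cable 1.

Weight W = 224 × 10 = 2240 N acts straight down.
Horizontal: T_1 cos 69° = T_2 cos 34°  →  T_2 = 0.4323 T_1.
Vertical: T_1 sin 69° + T_2 sin 34° = 2240.
Substituting the horizontal relation into the vertical equation gives 1.175 T_1 = 2240, so T_1 = 1906 N.

T_1 ≈ 1910 N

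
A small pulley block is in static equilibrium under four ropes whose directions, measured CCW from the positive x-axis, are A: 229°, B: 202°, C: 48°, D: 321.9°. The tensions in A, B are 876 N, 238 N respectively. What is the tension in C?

T_C ≈ 1080 N

Resolve: ΣF_x = 876 cos 229° + 238 cos 202° + T_C cos 48° + T_D cos 321.9° = 0.
        ΣF_y = 876 sin 229° + 238 sin 202° + T_C sin 48° + T_D sin 321.9° = 0.
The known terms sum to (-795.4, -750.3) N, so 0.6691 T_C + 0.7869 T_D = 795.4 and 0.7431 T_C − 0.6170 T_D = 750.3.
Solving simultaneously: T_C = 1084 N, T_D = 89.25 N.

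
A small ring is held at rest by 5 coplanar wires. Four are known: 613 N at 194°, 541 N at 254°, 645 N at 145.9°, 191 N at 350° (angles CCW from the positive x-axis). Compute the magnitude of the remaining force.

Sum the known components: ΣF_x = -1090 N, ΣF_y = -339.9 N.
For equilibrium the remaining force must supply (−ΣF_x, −ΣF_y) = (1090, 339.9) N.
Magnitude = √((1090)² + (339.9)²) = 1142 N; direction = atan2(339.9, 1090) = 17.3°.

F ≈ 1140 N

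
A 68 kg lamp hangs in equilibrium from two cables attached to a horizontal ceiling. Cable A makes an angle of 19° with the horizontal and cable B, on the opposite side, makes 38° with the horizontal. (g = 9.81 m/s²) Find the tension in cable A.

T_A ≈ 627 N

Weight W = 68 × 9.81 = 667.1 N acts straight down.
Horizontal: T_A cos 19° = T_B cos 38°  →  T_B = 1.2 T_A.
Vertical: T_A sin 19° + T_B sin 38° = 667.1.
Substituting the horizontal relation into the vertical equation gives 1.064 T_A = 667.1, so T_A = 626.8 N.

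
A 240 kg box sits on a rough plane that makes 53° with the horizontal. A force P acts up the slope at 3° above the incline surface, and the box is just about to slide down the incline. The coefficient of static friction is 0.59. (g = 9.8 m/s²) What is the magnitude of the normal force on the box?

On the verge of sliding down the incline, friction equals μN and acts up the slope.
Perpendicular: N + P sin 3° = W cos 53° = 1415 N.
Along incline: P cos 3° + μN = W sin 53° with W sin 53° = 1878 N.
Solving the pair for P and N: P = 1078 N, N = 1359 N (and f = μN = 801.8 N).

N ≈ 1360 N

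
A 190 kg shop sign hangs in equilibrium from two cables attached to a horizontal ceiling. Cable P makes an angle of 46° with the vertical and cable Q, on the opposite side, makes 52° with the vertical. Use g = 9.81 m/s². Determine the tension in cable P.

T_P ≈ 1480 N

Angles from the horizontal: cable P is 90° − 46° = 44°, cable Q is 90° − 52° = 38°.
Weight W = 190 × 9.81 = 1864 N acts straight down.
Horizontal: T_P cos 44° = T_Q cos 38°  →  T_Q = 0.9129 T_P.
Vertical: T_P sin 44° + T_Q sin 38° = 1864.
Substituting the horizontal relation into the vertical equation gives 1.257 T_P = 1864, so T_P = 1483 N.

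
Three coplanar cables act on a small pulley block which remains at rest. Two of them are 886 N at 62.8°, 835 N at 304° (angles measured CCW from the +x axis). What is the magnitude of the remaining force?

Sum the known components: ΣF_x = 871.9 N, ΣF_y = 95.78 N.
For equilibrium the remaining force must supply (−ΣF_x, −ΣF_y) = (-871.9, -95.78) N.
Magnitude = √((-871.9)² + (-95.78)²) = 877.2 N; direction = atan2(-95.78, -871.9) = 186.3°.

F ≈ 877 N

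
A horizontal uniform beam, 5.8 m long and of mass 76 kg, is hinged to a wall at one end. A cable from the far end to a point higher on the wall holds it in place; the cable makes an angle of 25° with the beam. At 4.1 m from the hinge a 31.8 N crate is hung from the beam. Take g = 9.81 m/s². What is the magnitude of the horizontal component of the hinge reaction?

Take torques about the hinge: T sin 25° · 5.8 = 76×9.81×2.9 + 31.8×4.1 = 2292.5 N·m.
So T = 2292.5 / (0.4226 × 5.8) = 935.26 N.
ΣF_x = 0: H_x = T cos 25° = 847.64 N.

H_x ≈ 848 N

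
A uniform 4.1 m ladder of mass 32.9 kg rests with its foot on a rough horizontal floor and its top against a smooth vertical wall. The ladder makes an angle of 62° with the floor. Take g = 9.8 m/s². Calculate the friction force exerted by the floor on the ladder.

Torques about the foot: N_wall · 4.1 sin 62° = 32.9×9.8×2.05 cos 62° → N_wall = 85.717 N.
ΣF_x = 0: f_floor = N_wall = 85.717 N.

f ≈ 85.7 N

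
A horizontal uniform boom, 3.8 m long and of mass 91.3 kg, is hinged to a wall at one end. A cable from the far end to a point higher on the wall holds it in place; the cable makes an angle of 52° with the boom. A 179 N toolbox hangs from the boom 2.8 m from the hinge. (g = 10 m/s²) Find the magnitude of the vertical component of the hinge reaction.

|H_y| ≈ 504 N

Take torques about the hinge: T sin 52° · 3.8 = 91.3×10×1.9 + 179×2.8 = 2235.9 N·m.
So T = 2235.9 / (0.7880 × 3.8) = 746.68 N.
ΣF_y = 0: H_y = (91.3×10 + 179) − T sin 52° = 1092 − 588.39 = 503.61 N.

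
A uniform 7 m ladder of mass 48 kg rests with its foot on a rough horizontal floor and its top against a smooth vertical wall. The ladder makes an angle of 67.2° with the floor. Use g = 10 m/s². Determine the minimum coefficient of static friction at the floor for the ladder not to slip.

μ_min ≈ 0.210

ΣF_y = 0: N_floor = 48×10 = 480 N.
Torques about the foot: N_wall · 7 sin 67.2° = 48×10×3.5 cos 67.2° → N_wall = 100.89 N.
ΣF_x = 0: f_floor = N_wall = 100.89 N.
μ_min = f_floor / N_floor = 100.89 / 480 = 0.2102.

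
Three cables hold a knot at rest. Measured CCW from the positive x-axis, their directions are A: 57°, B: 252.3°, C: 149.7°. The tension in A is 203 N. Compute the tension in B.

T_B ≈ 208 N

Resolve: ΣF_x = 203 cos 57° + T_B cos 252.3° + T_C cos 149.7° = 0.
        ΣF_y = 203 sin 57° + T_B sin 252.3° + T_C sin 149.7° = 0.
The known terms sum to (110.6, 170.3) N, so -0.3040 T_B − 0.8634 T_C = -110.6 and -0.9527 T_B + 0.5045 T_C = -170.3.
Solving simultaneously: T_B = 207.8 N, T_C = 54.89 N.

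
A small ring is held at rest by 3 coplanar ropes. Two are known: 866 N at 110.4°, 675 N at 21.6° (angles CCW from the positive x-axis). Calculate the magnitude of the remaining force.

F ≈ 1110 N

Sum the known components: ΣF_x = 325.7 N, ΣF_y = 1060 N.
For equilibrium the remaining force must supply (−ΣF_x, −ΣF_y) = (-325.7, -1060) N.
Magnitude = √((-325.7)² + (-1060)²) = 1109 N; direction = atan2(-1060, -325.7) = 252.9°.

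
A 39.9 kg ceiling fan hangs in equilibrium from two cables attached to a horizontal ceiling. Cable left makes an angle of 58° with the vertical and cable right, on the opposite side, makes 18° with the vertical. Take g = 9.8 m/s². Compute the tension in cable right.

Angles from the horizontal: cable left is 90° − 58° = 32°, cable right is 90° − 18° = 72°.
Weight W = 39.9 × 9.8 = 391 N acts straight down.
Horizontal: T_left cos 32° = T_right cos 72°  →  T_left = 0.3644 T_right.
Vertical: T_left sin 32° + T_right sin 72° = 391.
Substituting the horizontal relation into the vertical equation gives 1.144 T_right = 391, so T_right = 341.8 N.

T_right ≈ 342 N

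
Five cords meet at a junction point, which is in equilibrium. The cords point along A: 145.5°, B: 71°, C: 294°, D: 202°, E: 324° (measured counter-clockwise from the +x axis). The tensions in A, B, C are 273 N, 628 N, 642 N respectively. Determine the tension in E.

Resolve: ΣF_x = 273 cos 145.5° + 628 cos 71° + 642 cos 294° + T_D cos 202° + T_E cos 324° = 0.
        ΣF_y = 273 sin 145.5° + 628 sin 71° + 642 sin 294° + T_D sin 202° + T_E sin 324° = 0.
The known terms sum to (240.6, 161.9) N, so -0.9272 T_D + 0.8090 T_E = -240.6 and -0.3746 T_D − 0.5878 T_E = -161.9.
Solving simultaneously: T_D = 321.2 N, T_E = 70.75 N.

T_E ≈ 70.8 N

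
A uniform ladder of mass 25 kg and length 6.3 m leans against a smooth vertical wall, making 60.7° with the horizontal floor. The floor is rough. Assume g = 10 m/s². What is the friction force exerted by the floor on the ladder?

f ≈ 70.1 N

Torques about the foot: N_wall · 6.3 sin 60.7° = 25×10×3.15 cos 60.7° → N_wall = 70.147 N.
ΣF_x = 0: f_floor = N_wall = 70.147 N.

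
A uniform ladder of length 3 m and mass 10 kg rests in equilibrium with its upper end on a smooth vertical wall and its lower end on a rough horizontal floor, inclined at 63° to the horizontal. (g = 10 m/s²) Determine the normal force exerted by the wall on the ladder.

Torques about the foot: N_wall · 3 sin 63° = 10×10×1.5 cos 63° → N_wall = 25.476 N.

N_wall ≈ 25.5 N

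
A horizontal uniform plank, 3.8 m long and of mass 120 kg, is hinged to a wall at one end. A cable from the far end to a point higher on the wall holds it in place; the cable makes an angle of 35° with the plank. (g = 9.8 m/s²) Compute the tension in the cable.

Take torques about the hinge: T sin 35° · 3.8 = 120×9.8×1.9 = 2234.4 N·m.
So T = 2234.4 / (0.5736 × 3.8) = 1025.1 N.

T ≈ 1030 N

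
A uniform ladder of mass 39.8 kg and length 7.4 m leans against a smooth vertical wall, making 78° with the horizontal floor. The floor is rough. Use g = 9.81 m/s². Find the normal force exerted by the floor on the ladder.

ΣF_y = 0: N_floor = 39.8×9.81 = 390.44 N.

N_floor ≈ 390 N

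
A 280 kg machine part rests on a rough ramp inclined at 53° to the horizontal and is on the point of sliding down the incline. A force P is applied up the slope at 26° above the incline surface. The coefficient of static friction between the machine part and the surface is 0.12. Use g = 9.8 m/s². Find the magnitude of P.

On the verge of sliding down the incline, friction equals μN and acts up the slope.
Perpendicular: N + P sin 26° = W cos 53° = 1651 N.
Along incline: P cos 26° + μN = W sin 53° with W sin 53° = 2191 N.
Solving the pair for P and N: P = 2356 N, N = 618.8 N (and f = μN = 74.25 N).

P ≈ 2360 N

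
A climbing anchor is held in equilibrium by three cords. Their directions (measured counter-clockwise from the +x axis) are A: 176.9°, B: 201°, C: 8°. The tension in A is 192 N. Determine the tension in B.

T_B ≈ 164 N

Resolve: ΣF_x = 192 cos 176.9° + T_B cos 201° + T_C cos 8° = 0.
        ΣF_y = 192 sin 176.9° + T_B sin 201° + T_C sin 8° = 0.
The known terms sum to (-191.7, 10.38) N, so -0.9336 T_B + 0.9903 T_C = 191.7 and -0.3584 T_B + 0.1392 T_C = -10.38.
Solving simultaneously: T_B = 164.3 N, T_C = 348.5 N.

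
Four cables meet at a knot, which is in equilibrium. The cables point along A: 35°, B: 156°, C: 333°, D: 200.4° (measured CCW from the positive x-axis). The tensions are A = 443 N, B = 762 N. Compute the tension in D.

T_D ≈ 477 N

Resolve: ΣF_x = 443 cos 35° + 762 cos 156° + T_C cos 333° + T_D cos 200.4° = 0.
        ΣF_y = 443 sin 35° + 762 sin 156° + T_C sin 333° + T_D sin 200.4° = 0.
The known terms sum to (-333.2, 564) N, so 0.8910 T_C − 0.9373 T_D = 333.2 and -0.4540 T_C − 0.3486 T_D = -564.
Solving simultaneously: T_C = 876 N, T_D = 477.2 N.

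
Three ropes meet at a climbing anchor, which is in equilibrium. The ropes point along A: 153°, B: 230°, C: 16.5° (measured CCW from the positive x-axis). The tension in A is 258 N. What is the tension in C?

Resolve: ΣF_x = 258 cos 153° + T_B cos 230° + T_C cos 16.5° = 0.
        ΣF_y = 258 sin 153° + T_B sin 230° + T_C sin 16.5° = 0.
The known terms sum to (-229.9, 117.1) N, so -0.6428 T_B + 0.9588 T_C = 229.9 and -0.7660 T_B + 0.2840 T_C = -117.1.
Solving simultaneously: T_B = 321.8 N, T_C = 455.5 N.

T_C ≈ 455 N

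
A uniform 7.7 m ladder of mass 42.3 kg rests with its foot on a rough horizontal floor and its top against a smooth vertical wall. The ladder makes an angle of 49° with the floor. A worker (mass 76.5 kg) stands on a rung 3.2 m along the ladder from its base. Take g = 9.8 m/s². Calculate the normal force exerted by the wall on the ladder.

Torques about the foot: N_wall · 7.7 sin 49° = 42.3×9.8×3.85 cos 49° + 76.5×9.8×3.2 cos 49° → N_wall = 451.02 N.

N_wall ≈ 451 N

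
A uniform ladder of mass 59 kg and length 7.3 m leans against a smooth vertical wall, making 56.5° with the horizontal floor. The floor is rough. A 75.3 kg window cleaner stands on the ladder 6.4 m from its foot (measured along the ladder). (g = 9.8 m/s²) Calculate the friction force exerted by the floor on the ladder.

Torques about the foot: N_wall · 7.3 sin 56.5° = 59×9.8×3.65 cos 56.5° + 75.3×9.8×6.4 cos 56.5° → N_wall = 619.57 N.
ΣF_x = 0: f_floor = N_wall = 619.57 N.

f ≈ 620 N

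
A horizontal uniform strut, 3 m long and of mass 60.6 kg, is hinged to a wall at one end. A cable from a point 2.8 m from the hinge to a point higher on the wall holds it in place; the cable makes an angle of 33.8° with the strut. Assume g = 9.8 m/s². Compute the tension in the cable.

Take torques about the hinge: T sin 33.8° · 2.8 = 60.6×9.8×1.5 = 890.82 N·m.
So T = 890.82 / (0.5563 × 2.8) = 571.91 N.

T ≈ 572 N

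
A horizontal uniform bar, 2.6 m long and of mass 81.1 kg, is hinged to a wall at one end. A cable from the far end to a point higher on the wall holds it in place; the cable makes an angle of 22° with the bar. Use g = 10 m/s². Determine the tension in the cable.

T ≈ 1080 N

Take torques about the hinge: T sin 22° · 2.6 = 81.1×10×1.3 = 1054.3 N·m.
So T = 1054.3 / (0.3746 × 2.6) = 1082.5 N.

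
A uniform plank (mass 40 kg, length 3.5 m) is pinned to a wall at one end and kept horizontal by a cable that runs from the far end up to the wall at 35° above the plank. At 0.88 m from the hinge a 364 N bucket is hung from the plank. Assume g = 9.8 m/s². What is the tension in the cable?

T ≈ 501 N

Take torques about the hinge: T sin 35° · 3.5 = 40×9.8×1.75 + 364×0.88 = 1006.3 N·m.
So T = 1006.3 / (0.5736 × 3.5) = 501.28 N.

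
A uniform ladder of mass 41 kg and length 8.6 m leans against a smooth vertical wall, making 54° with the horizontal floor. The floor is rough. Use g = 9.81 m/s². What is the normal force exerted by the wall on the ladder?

Torques about the foot: N_wall · 8.6 sin 54° = 41×9.81×4.3 cos 54° → N_wall = 146.11 N.

N_wall ≈ 146 N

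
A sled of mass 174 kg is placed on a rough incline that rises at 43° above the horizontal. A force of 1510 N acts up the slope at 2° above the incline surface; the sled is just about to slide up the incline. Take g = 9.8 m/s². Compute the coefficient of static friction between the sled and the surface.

μ ≈ 0.290

On the verge of sliding up the incline, friction is at its maximum μN and acts down the slope.
Perpendicular to incline: N = W cos 43° − P sin 2° = 1247 − 52.7 = 1194 N.
Along incline: P cos 2° − μN = W sin 43° → μ = −(W sin 43° − P cos 2°) / N = 0.2898.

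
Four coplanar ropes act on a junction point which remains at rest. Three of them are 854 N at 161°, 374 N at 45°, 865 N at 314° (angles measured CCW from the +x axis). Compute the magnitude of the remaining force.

Sum the known components: ΣF_x = 57.86 N, ΣF_y = -79.74 N.
For equilibrium the remaining force must supply (−ΣF_x, −ΣF_y) = (-57.86, 79.74) N.
Magnitude = √((-57.86)² + (79.74)²) = 98.52 N; direction = atan2(79.74, -57.86) = 126.0°.

F ≈ 98.5 N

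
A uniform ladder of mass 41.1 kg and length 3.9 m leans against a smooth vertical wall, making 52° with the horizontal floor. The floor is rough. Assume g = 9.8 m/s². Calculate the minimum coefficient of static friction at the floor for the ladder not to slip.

μ_min ≈ 0.391

ΣF_y = 0: N_floor = 41.1×9.8 = 402.78 N.
Torques about the foot: N_wall · 3.9 sin 52° = 41.1×9.8×1.95 cos 52° → N_wall = 157.34 N.
ΣF_x = 0: f_floor = N_wall = 157.34 N.
μ_min = f_floor / N_floor = 157.34 / 402.78 = 0.3906.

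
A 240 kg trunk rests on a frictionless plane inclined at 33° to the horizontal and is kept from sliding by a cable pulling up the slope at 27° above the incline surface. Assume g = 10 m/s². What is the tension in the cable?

T ≈ 1470 N

Take axes along and perpendicular to the incline. Weight components: W sin 33° = 1307 N down-slope, W cos 33° = 2013 N into the surface.
Along incline: T cos 27° = W sin 33° → T = 1467 N.
Perpendicular: N = W cos 33° − T sin 27° = 1347 N.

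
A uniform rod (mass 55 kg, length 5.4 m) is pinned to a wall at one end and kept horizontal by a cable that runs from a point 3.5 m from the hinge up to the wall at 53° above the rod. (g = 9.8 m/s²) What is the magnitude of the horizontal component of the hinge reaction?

Take torques about the hinge: T sin 53° · 3.5 = 55×9.8×2.7 = 1455.3 N·m.
So T = 1455.3 / (0.7986 × 3.5) = 520.64 N.
ΣF_x = 0: H_x = T cos 53° = 313.33 N.

H_x ≈ 313 N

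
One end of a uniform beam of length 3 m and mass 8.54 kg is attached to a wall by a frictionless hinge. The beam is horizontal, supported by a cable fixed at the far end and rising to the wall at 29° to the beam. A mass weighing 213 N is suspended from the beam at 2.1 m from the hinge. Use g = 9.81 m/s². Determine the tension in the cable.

Take torques about the hinge: T sin 29° · 3 = 8.54×9.81×1.5 + 213×2.1 = 572.97 N·m.
So T = 572.97 / (0.4848 × 3) = 393.95 N.

T ≈ 394 N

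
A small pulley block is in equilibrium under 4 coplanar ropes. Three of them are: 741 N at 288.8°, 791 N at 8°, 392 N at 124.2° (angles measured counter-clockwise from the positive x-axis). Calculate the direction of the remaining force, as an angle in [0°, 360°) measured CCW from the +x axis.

θ ≈ 162°

Sum the known components: ΣF_x = 801.8 N, ΣF_y = -267.2 N.
For equilibrium the remaining force must supply (−ΣF_x, −ΣF_y) = (-801.8, 267.2) N.
Magnitude = √((-801.8)² + (267.2)²) = 845.1 N; direction = atan2(267.2, -801.8) = 161.6°.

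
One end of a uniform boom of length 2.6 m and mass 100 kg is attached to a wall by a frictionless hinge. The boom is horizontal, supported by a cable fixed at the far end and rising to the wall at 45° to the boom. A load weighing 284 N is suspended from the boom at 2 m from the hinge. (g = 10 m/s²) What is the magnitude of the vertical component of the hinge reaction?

Take torques about the hinge: T sin 45° · 2.6 = 100×10×1.3 + 284×2 = 1868 N·m.
So T = 1868 / (0.7071 × 2.6) = 1016.1 N.
ΣF_y = 0: H_y = (100×10 + 284) − T sin 45° = 1284 − 718.46 = 565.54 N.

|H_y| ≈ 566 N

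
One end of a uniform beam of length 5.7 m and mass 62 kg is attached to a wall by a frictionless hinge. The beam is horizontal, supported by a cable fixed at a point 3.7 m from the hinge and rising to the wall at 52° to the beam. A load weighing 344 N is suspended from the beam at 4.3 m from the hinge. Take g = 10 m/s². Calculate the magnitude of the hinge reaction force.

|H| ≈ 691 N

Take torques about the hinge: T sin 52° · 3.7 = 62×10×2.85 + 344×4.3 = 3246.2 N·m.
So T = 3246.2 / (0.7880 × 3.7) = 1113.4 N.
ΣF_x = 0: H_x = T cos 52° = 685.46 N.
ΣF_y = 0: H_y = (62×10 + 344) − T sin 52° = 964 − 877.35 = 86.649 N.
|H| = √(H_x² + H_y²) = √((685.46)² + (86.649)²) = 690.92 N.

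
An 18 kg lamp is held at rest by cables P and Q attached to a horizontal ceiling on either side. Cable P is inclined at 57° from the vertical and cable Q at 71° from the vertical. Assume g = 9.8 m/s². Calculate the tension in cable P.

T_P ≈ 212 N

Angles from the horizontal: cable P is 90° − 57° = 33°, cable Q is 90° − 71° = 19°.
Weight W = 18 × 9.8 = 176.4 N acts straight down.
Horizontal: T_P cos 33° = T_Q cos 19°  →  T_Q = 0.887 T_P.
Vertical: T_P sin 33° + T_Q sin 19° = 176.4.
Substituting the horizontal relation into the vertical equation gives 0.8334 T_P = 176.4, so T_P = 211.7 N.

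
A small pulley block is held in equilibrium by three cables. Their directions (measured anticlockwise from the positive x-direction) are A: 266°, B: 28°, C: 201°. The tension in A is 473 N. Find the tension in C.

Resolve: ΣF_x = 473 cos 266° + T_B cos 28° + T_C cos 201° = 0.
        ΣF_y = 473 sin 266° + T_B sin 28° + T_C sin 201° = 0.
The known terms sum to (-32.99, -471.8) N, so 0.8829 T_B − 0.9336 T_C = 32.99 and 0.4695 T_B − 0.3584 T_C = 471.8.
Solving simultaneously: T_B = 3518 N, T_C = 3291 N.

T_C ≈ 3290 N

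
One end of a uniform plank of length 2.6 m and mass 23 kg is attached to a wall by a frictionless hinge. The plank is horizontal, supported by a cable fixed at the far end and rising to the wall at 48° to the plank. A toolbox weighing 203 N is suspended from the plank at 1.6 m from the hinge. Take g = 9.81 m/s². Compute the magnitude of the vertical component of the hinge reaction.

|H_y| ≈ 191 N

Take torques about the hinge: T sin 48° · 2.6 = 23×9.81×1.3 + 203×1.6 = 618.12 N·m.
So T = 618.12 / (0.7431 × 2.6) = 319.91 N.
ΣF_y = 0: H_y = (23×9.81 + 203) − T sin 48° = 428.63 − 237.74 = 190.89 N.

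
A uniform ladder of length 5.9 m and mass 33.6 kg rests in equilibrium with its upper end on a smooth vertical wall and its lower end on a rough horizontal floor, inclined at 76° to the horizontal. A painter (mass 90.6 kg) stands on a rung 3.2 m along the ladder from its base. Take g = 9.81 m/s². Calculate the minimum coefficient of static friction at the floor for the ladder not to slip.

μ_min ≈ 0.132

ΣF_y = 0: N_floor = 33.6×9.81 + 90.6×9.81 = 1218.4 N.
Torques about the foot: N_wall · 5.9 sin 76° = 33.6×9.81×2.95 cos 76° + 90.6×9.81×3.2 cos 76° → N_wall = 161.28 N.
ΣF_x = 0: f_floor = N_wall = 161.28 N.
μ_min = f_floor / N_floor = 161.28 / 1218.4 = 0.1324.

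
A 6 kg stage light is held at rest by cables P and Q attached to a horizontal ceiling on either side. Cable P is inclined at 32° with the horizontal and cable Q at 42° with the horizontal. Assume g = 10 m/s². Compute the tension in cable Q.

Weight W = 6 × 10 = 60 N acts straight down.
Horizontal: T_P cos 32° = T_Q cos 42°  →  T_P = 0.8763 T_Q.
Vertical: T_P sin 32° + T_Q sin 42° = 60.
Substituting the horizontal relation into the vertical equation gives 1.133 T_Q = 60, so T_Q = 52.93 N.

T_Q ≈ 52.9 N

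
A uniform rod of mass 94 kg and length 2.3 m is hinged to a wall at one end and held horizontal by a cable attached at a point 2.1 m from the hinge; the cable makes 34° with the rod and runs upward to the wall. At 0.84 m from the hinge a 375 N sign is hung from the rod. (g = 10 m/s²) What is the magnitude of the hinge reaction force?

|H| ≈ 1180 N

Take torques about the hinge: T sin 34° · 2.1 = 94×10×1.15 + 375×0.84 = 1396 N·m.
So T = 1396 / (0.5592 × 2.1) = 1188.8 N.
ΣF_x = 0: H_x = T cos 34° = 985.55 N.
ΣF_y = 0: H_y = (94×10 + 375) − T sin 34° = 1315 − 664.76 = 650.24 N.
|H| = √(H_x² + H_y²) = √((985.55)² + (650.24)²) = 1180.7 N.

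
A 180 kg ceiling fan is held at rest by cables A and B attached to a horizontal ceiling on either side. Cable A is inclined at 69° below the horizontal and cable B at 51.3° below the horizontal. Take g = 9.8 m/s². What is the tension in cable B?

T_B ≈ 732 N

Weight W = 180 × 9.8 = 1764 N acts straight down.
Horizontal: T_A cos 69° = T_B cos 51.3°  →  T_A = 1.745 T_B.
Vertical: T_A sin 69° + T_B sin 51.3° = 1764.
Substituting the horizontal relation into the vertical equation gives 2.409 T_B = 1764, so T_B = 732.2 N.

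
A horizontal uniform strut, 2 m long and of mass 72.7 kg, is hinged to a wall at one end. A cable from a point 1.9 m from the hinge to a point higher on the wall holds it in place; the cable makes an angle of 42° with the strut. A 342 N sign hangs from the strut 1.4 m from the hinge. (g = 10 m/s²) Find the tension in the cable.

Take torques about the hinge: T sin 42° · 1.9 = 72.7×10×1 + 342×1.4 = 1205.8 N·m.
So T = 1205.8 / (0.6691 × 1.9) = 948.44 N.

T ≈ 948 N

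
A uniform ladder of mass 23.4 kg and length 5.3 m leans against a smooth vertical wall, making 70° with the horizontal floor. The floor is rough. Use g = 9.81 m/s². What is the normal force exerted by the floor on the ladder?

ΣF_y = 0: N_floor = 23.4×9.81 = 229.55 N.

N_floor ≈ 230 N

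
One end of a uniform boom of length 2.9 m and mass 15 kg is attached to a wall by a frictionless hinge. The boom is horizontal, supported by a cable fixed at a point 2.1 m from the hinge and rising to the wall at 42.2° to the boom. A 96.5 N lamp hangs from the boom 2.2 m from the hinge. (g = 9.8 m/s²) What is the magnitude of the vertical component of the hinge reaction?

|H_y| ≈ 40.9 N

Take torques about the hinge: T sin 42.2° · 2.1 = 15×9.8×1.45 + 96.5×2.2 = 425.45 N·m.
So T = 425.45 / (0.6717 × 2.1) = 301.61 N.
ΣF_y = 0: H_y = (15×9.8 + 96.5) − T sin 42.2° = 243.5 − 202.6 = 40.905 N.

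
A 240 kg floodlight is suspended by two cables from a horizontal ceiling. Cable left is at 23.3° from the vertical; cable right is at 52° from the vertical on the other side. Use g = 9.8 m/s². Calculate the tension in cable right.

Angles from the horizontal: cable left is 90° − 23.3° = 66.7°, cable right is 90° − 52° = 38°.
Weight W = 240 × 9.8 = 2352 N acts straight down.
Horizontal: T_left cos 66.7° = T_right cos 38°  →  T_left = 1.992 T_right.
Vertical: T_left sin 66.7° + T_right sin 38° = 2352.
Substituting the horizontal relation into the vertical equation gives 2.445 T_right = 2352, so T_right = 961.8 N.

T_right ≈ 962 N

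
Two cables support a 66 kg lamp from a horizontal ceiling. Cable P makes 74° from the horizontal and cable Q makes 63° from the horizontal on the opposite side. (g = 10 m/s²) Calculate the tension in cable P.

T_P ≈ 439 N

Weight W = 66 × 10 = 660 N acts straight down.
Horizontal: T_P cos 74° = T_Q cos 63°  →  T_Q = 0.6071 T_P.
Vertical: T_P sin 74° + T_Q sin 63° = 660.
Substituting the horizontal relation into the vertical equation gives 1.502 T_P = 660, so T_P = 439.3 N.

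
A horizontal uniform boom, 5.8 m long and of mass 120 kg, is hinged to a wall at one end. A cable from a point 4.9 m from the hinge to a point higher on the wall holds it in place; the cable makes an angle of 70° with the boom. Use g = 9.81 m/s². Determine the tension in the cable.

Take torques about the hinge: T sin 70° · 4.9 = 120×9.81×2.9 = 3413.9 N·m.
So T = 3413.9 / (0.9397 × 4.9) = 741.42 N.

T ≈ 741 N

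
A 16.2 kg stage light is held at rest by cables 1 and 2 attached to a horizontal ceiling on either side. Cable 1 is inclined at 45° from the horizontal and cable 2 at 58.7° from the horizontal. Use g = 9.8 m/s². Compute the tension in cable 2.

T_2 ≈ 116 N

Weight W = 16.2 × 9.8 = 158.8 N acts straight down.
Horizontal: T_1 cos 45° = T_2 cos 58.7°  →  T_1 = 0.7347 T_2.
Vertical: T_1 sin 45° + T_2 sin 58.7° = 158.8.
Substituting the horizontal relation into the vertical equation gives 1.374 T_2 = 158.8, so T_2 = 115.5 N.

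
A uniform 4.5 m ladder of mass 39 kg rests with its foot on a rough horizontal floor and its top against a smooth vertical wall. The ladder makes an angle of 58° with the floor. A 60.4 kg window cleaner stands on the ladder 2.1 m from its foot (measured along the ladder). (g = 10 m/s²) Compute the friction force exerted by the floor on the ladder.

f ≈ 298 N

Torques about the foot: N_wall · 4.5 sin 58° = 39×10×2.25 cos 58° + 60.4×10×2.1 cos 58° → N_wall = 297.98 N.
ΣF_x = 0: f_floor = N_wall = 297.98 N.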